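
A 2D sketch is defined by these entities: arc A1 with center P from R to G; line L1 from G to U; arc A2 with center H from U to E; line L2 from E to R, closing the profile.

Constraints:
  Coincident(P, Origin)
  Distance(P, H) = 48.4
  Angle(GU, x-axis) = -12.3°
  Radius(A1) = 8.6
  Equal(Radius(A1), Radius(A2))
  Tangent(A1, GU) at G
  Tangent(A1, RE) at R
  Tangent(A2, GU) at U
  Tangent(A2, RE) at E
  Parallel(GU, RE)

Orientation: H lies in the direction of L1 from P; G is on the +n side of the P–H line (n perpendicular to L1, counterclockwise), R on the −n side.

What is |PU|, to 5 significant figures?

49.158

The slot axis is L1's direction at -12.3°, so u = (cos -12.3°, sin -12.3°) = (0.97705, -0.21303) and n = (−sin -12.3°, cos -12.3°) = (0.21303, 0.97705). P is at the origin and H lies 48.4 along u from P, so H = 48.4·u = (47.289, -10.311). Tangency of A1 to both parallel lines with radius 8.6 puts G and R at P ± 8.6·n: G = (1.8321, 8.4026), R = (-1.8321, -8.4026). Equal radii place U and E the same way about H: U = H + 8.6·n = (49.121, -1.9081), E = H − 8.6·n = (45.457, -18.713). Then |PU| = |U − P| = 49.158.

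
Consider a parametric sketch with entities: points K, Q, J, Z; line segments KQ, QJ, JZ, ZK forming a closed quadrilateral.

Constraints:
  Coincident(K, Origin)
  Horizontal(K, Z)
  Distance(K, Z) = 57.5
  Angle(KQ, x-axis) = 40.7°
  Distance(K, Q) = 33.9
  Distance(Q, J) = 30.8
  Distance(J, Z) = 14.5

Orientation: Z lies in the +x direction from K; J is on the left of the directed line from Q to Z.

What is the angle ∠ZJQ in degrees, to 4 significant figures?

112.4°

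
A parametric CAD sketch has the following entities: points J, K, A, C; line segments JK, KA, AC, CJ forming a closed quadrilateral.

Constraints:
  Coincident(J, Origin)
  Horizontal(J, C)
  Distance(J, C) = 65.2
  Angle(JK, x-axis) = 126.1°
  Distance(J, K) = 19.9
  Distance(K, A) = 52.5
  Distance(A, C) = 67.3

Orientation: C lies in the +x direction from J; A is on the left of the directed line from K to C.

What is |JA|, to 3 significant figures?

59.2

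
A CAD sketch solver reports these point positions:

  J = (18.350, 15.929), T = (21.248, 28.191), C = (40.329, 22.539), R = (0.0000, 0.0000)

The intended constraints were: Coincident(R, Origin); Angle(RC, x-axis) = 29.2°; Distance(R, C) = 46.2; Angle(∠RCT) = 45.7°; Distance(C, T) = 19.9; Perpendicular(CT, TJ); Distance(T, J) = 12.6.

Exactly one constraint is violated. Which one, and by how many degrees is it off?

Perpendicular(CT, TJ) — off by 3.20°.

R = (0.00, 0.00) ✓; RC at 29.20° ✓; |RC| = 46.20 ✓; ∠RCT = 45.70° ✓; |CT| = 19.90 ✓; ∠(CT, TJ) = 93.20° ✗; |TJ| = 12.60 ✓.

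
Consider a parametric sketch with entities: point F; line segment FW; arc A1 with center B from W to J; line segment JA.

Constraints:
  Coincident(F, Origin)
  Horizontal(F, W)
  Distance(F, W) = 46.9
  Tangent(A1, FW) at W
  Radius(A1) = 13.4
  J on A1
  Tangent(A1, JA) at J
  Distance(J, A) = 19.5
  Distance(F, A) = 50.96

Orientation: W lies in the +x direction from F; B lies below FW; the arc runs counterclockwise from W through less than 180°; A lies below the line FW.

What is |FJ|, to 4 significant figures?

37.20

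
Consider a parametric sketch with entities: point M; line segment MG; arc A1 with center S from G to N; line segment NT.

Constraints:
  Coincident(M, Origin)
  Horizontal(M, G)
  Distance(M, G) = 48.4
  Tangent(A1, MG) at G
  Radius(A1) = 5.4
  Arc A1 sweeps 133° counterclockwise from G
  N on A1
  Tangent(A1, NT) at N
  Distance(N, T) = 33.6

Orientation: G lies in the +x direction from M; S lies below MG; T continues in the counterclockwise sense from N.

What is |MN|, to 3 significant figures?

45.4

A1 meets MG tangentially, so SG is at right angles to MG, so S = G + (0, -5.4) = (48.4, -5.40). On A1, G sits at bearing 90° from S; a 133° counterclockwise sweep puts N at bearing 223°, so N = S + 5.4·(cos 223°, sin 223°) = (44.5, -9.08). Then |MN| = |N − M| = 45.4.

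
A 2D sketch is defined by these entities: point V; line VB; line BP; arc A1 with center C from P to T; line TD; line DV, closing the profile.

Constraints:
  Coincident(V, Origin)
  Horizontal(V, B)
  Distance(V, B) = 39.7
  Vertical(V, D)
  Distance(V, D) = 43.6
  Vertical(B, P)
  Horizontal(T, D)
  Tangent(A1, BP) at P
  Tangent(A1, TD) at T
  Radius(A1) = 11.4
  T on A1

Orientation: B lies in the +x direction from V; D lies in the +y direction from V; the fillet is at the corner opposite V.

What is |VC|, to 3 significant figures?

42.9

V is at the origin; VB is horizontal with |VB| = 39.7 and B on the +x side, so B = (39.7, 0.00). V and D share the same x with |VD| = 43.6 and D on the +y side, so D = (0.00, 43.6). The virtual corner opposite V is at (39.7, 43.6). The tangent condition forces CP to be normal to BP and since A1 is tangent to TD there, CT ⟂ TD, with radius 11.4, so the center C sits 11.4 in from both sides at C = (28.3, 32.2). Then |VC| = |C − V| = 42.9.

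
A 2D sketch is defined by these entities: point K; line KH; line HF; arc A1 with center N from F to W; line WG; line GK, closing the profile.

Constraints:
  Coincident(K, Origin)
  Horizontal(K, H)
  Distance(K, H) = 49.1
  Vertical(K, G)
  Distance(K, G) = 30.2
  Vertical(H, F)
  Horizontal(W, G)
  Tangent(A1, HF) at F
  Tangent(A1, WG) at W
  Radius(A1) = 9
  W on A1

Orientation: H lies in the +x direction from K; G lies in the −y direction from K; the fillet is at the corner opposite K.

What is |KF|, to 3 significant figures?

53.5

K is at the origin; KH is horizontal with |KH| = 49.1 and H on the +x side, so H = (49.1, 0.00). KG is vertical with |KG| = 30.2 and G on the −y side, so G = (0.00, -30.2). The virtual corner opposite K is at (49.1, -30.2). Tangency of A1 to HF means the radius NF is perpendicular to HF and A1 meets WG tangentially, so NW is at right angles to WG, with radius 9.0, so the center N sits 9.0 in from both sides at N = (40.1, -21.2). That places the tangent points at F = (49.1, -21.2) on HF and W = (40.1, -30.2) on WG. Then |KF| = |F − K| = 53.5.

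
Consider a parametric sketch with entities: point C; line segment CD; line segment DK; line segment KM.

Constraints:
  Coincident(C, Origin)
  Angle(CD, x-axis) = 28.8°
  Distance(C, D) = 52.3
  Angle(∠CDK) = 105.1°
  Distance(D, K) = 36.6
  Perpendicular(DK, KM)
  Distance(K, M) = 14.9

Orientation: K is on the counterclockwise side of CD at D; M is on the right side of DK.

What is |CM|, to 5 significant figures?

82.455

C is at the origin; CD runs at 28.8° with length 52.3, so D = 52.3·(cos 28.8°, sin 28.8°) = (45.831, 25.196). ∠CDK = 105.1°, so DK runs at 28.8° + (180° − 105.1°) = 103.70° from the x-axis; with |DK| = 36.6, K = D + 36.6·(cos 103.70°, sin 103.70°) = (37.163, 60.754). DK ⟂ KM; with |KM| = 14.9 on the right of DK, M = K + 14.9·(0.97155, 0.23684) = (51.639, 64.283). Then |CM| = |M − C| = 82.455.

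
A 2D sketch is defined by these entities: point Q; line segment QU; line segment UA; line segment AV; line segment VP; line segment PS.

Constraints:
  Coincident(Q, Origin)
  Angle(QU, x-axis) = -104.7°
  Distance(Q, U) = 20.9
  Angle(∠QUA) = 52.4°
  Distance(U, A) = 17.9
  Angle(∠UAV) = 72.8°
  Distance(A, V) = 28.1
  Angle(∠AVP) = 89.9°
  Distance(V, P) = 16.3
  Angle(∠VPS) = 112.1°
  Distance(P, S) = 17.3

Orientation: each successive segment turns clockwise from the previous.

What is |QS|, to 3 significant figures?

23.4

∠AVP = 89.9° gives VP at -69.6° from the x-axis; with |VP| = 16.3, P = (15.8, -11.5). ∠VPS = 112.1° gives PS at -138° from the x-axis; with |PS| = 17.3, S = (3.00, -23.2). Then |QS| = |S − Q| = 23.4.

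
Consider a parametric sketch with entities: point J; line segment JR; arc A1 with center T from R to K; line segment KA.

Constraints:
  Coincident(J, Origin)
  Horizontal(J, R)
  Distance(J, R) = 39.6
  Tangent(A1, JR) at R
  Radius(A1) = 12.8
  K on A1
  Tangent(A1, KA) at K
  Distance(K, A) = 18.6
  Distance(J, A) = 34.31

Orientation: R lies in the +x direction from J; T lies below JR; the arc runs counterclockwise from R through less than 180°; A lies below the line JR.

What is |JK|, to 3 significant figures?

28.8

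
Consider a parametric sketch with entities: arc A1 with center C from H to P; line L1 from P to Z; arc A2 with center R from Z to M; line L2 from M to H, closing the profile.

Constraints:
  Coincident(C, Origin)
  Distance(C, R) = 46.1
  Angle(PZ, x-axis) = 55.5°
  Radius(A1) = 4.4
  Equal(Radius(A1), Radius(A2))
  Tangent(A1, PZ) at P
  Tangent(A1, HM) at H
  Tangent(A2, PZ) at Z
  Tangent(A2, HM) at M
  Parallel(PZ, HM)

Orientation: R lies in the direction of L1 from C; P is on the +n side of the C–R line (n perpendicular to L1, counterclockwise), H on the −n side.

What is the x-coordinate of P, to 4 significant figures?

-3.626

The slot axis is L1's direction at 55.5°, so u = (cos 55.5°, sin 55.5°) = (0.5664, 0.8241) and n = (−sin 55.5°, cos 55.5°) = (-0.8241, 0.5664). C is at the origin and R lies 46.1 along u from C, so R = 46.1·u = (26.11, 37.99). Tangency of A1 to both parallel lines with radius 4.4 puts P and H at C ± 4.4·n: P = (-3.626, 2.492), H = (3.626, -2.492). So P.x = -3.626.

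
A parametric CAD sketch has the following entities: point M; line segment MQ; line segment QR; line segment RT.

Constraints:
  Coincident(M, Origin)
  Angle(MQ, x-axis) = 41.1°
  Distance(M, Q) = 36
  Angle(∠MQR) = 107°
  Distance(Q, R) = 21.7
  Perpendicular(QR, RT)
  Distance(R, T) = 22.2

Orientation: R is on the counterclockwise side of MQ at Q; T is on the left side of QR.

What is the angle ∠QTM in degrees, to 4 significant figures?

66.43°

∠MQR = 107.0°, so QR runs at 41.1° + (180° − 107.0°) = 114.1° from the x-axis; with |QR| = 21.7, R = Q + 21.7·(cos 114.1°, sin 114.1°) = (18.27, 43.47). QR is perpendicular to RT; with |RT| = 22.2 on the left of QR, T = R + 22.2·(-0.9128, -0.4083) = (-1.997, 34.41). Then cos ∠QTM = TQ·TM / (|TQ||TM|), giving 66.43°.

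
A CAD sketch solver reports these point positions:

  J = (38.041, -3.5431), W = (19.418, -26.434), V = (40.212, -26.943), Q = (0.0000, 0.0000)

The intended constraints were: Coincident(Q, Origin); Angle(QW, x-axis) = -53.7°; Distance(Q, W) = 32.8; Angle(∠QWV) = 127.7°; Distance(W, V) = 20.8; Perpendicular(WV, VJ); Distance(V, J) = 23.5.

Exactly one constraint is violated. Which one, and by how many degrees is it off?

Perpendicular(WV, VJ) — off by 6.70°.

Q = (0.00, 0.00) ✓; QW at -53.70° ✓; |QW| = 32.80 ✓; ∠QWV = 127.7° ✓; |WV| = 20.80 ✓; ∠(WV, VJ) = 96.70° ✗; |VJ| = 23.50 ✓.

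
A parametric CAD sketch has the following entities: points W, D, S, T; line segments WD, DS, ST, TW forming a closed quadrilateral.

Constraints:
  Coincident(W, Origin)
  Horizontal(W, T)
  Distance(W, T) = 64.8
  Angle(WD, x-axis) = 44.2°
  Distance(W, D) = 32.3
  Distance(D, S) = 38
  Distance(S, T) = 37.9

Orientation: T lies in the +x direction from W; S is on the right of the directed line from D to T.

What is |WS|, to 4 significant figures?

33.43

W is at the origin; WT is horizontal with |WT| = 64.8 and T in +x, so T = (64.8, 0). WD runs at 44.2° with |WD| = 32.3, so D = (23.16, 22.52). S is determined by |DS| = 38.0 and |ST| = 37.9 together: it lies at the intersection of circle(D, 38.0) and circle(T, 37.9). With |DT| = 47.34, the foot of the radical line on DT is 23.75 from D and the perpendicular offset is √(38.0² − 23.75²) = 29.66. Taking the right-of-DT solution: S = (29.94, -14.87).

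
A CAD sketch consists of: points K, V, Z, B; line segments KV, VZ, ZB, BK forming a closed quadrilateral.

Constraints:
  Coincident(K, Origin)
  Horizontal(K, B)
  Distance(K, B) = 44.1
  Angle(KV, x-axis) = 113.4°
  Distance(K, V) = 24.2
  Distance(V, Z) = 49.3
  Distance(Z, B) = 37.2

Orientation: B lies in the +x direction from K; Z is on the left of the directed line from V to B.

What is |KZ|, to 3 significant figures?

52.4

Checks: |VZ| = 49.30 ✓; |ZB| = 37.20 ✓.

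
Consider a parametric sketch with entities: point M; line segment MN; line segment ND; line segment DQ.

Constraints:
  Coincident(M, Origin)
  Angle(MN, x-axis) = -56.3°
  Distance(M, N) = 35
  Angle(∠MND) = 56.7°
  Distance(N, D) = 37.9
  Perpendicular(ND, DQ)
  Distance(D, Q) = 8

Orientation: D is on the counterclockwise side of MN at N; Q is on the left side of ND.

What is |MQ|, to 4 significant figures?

28.30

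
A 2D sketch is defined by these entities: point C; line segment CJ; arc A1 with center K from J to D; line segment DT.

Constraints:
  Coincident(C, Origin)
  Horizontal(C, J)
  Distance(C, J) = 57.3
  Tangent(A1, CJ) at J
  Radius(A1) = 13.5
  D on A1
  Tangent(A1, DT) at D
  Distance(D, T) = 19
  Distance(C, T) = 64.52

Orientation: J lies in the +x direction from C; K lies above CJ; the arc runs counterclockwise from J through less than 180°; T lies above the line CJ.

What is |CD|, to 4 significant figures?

70.66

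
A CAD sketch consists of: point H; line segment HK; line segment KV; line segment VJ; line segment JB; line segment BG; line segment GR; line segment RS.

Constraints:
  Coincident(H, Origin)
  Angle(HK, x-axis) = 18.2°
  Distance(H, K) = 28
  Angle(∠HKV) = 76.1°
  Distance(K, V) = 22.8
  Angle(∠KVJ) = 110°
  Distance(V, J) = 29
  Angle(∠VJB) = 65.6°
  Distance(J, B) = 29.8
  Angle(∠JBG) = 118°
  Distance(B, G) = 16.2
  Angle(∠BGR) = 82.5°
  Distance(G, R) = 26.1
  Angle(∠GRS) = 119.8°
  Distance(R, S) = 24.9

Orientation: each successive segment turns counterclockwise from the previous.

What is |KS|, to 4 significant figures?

44.35

∠BGR = 82.5° gives GR at 106.0° from the x-axis; with |GR| = 26.1, R = (12.68, 25.51). ∠GRS = 119.8° gives RS at 166.2° from the x-axis; with |RS| = 24.9, S = (-11.50, 31.45). Then |KS| = |S − K| = 44.35.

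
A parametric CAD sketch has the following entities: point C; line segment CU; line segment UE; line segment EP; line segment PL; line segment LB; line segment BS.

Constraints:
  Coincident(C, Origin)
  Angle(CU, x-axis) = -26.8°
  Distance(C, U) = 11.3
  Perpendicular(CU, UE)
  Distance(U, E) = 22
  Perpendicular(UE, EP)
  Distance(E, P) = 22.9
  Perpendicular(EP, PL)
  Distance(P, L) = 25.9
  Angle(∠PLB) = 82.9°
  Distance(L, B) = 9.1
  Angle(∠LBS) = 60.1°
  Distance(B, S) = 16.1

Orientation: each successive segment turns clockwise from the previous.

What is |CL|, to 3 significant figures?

12.2

The perpendicularity gives EP at right angles to UE, so EP runs at 153°; with |EP| = 22.9, P = (-20.3, -14.4). EP is perpendicular to PL, so PL runs at 63.2°; with |PL| = 25.9, L = (-8.60, 8.71). Then |CL| = |L − C| = 12.2.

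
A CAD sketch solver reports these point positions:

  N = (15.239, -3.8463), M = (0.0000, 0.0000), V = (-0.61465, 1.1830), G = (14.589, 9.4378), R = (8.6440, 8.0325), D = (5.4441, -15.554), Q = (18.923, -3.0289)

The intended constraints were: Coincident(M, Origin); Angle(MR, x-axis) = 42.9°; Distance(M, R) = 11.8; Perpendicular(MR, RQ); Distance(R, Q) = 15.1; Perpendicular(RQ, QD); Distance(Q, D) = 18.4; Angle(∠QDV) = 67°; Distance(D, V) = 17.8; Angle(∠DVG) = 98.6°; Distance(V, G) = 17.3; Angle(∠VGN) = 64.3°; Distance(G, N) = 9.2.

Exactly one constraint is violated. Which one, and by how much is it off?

Distance(G, N) = 9.2 — off by 4.10.

M = (0.00, 0.00) ✓; MR at 42.90° ✓; |MR| = 11.80 ✓; ∠(MR, RQ) = 90.00° ✓; |RQ| = 15.10 ✓; ∠(RQ, QD) = 90.00° ✓; |QD| = 18.40 ✓; ∠QDV = 67.00° ✓; |DV| = 17.80 ✓; ∠DVG = 98.60° ✓; |VG| = 17.30 ✓; ∠VGN = 64.30° ✓; |GN| = 13.30 ✗.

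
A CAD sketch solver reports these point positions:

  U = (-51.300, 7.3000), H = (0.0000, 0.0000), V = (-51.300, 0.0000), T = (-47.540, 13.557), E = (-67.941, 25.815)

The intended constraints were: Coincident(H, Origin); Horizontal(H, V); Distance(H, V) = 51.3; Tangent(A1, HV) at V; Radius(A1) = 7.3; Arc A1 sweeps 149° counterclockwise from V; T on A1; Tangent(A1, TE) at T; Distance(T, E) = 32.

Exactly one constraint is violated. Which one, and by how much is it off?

Distance(T, E) = 32 — off by 8.20.

H = (0.00, 0.00) ✓; H.y = 0.00, V.y = 0.00 ✓; |HV| = 51.30 ✓; ∠(UV, VH) = 90.00° ✓; |UV| = 7.300 ✓; bearing(U→T) − bearing(U→V) = 149.0° ✓; |UT| = 7.300 ✓; ∠(UT, TE) = 90.00° ✓; |TE| = 23.80 ✗.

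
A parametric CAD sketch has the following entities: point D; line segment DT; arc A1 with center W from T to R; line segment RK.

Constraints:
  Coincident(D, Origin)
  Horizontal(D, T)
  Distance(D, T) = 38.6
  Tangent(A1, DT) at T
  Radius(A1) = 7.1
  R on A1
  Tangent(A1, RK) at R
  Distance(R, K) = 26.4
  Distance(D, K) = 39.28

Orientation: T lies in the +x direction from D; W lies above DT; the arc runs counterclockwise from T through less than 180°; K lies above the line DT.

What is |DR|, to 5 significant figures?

45.225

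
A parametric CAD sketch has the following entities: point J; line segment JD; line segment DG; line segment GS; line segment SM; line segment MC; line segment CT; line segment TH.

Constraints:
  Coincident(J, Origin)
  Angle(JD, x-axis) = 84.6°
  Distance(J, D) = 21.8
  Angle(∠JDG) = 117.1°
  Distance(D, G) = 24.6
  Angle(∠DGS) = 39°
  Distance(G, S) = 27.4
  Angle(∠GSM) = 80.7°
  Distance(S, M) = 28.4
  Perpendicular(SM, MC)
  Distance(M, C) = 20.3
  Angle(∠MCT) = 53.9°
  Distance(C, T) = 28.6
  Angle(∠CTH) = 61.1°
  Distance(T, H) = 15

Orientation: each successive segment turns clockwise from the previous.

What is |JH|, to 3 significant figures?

17.2

J is at the origin; JD runs at 84.6° with length 21.8, so D = (2.05, 21.7). ∠JDG = 117.1° gives DG at 21.7° from the x-axis; with |DG| = 24.6, G = (24.9, 30.8). ∠DGS = 39.0° gives GS at -119° from the x-axis; with |GS| = 27.4, S = (11.5, 6.90). ∠GSM = 80.7° gives SM at 141° from the x-axis; with |SM| = 28.4, M = (-10.7, 24.6). SM is perpendicular to MC, so MC runs at 51.4°; with |MC| = 20.3, C = (1.97, 40.5). ∠MCT = 53.9° gives CT at -74.7° from the x-axis; with |CT| = 28.6, T = (9.52, 12.9). ∠CTH = 61.1° gives TH at 166° from the x-axis; with |TH| = 15.0, H = (-5.06, 16.4). Then |JH| = |H − J| = 17.2.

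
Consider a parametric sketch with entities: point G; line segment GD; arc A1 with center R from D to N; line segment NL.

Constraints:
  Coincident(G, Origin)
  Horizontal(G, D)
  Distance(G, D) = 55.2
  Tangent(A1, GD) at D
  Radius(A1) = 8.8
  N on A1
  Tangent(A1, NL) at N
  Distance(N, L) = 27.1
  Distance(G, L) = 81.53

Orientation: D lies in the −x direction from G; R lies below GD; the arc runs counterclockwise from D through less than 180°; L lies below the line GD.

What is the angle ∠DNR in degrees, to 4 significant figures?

60.64°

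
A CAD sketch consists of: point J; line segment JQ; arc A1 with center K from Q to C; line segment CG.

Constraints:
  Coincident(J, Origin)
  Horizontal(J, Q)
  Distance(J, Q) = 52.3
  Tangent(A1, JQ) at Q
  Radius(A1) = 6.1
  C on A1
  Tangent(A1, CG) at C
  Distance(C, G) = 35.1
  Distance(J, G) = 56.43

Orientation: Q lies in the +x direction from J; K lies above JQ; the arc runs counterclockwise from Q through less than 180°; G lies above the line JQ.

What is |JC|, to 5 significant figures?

58.316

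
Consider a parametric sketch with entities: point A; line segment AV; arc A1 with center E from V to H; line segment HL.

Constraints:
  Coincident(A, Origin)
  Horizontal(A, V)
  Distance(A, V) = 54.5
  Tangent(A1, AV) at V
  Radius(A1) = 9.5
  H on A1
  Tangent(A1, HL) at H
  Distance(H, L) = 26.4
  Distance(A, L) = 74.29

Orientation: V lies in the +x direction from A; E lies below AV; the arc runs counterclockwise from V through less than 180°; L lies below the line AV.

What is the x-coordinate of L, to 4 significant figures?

65.32

Checks: A.y = 0.00, V.y = 0.00 ✓; |EH| = 9.500 ✓; ∠(EH, HL) = 90.00° ✓; |HL| = 26.40 ✓; |AL| = 74.29 ✓.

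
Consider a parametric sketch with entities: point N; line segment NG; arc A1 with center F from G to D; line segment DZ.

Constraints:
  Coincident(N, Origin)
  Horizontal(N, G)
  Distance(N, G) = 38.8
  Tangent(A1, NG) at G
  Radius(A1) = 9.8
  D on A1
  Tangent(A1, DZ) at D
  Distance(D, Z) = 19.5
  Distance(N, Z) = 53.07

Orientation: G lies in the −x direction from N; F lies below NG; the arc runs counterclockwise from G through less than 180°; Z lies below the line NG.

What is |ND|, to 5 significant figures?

49.815

N is at the origin; NG is horizontal with |NG| = 38.8 and G on the −x side, so G = (-38.800, 0.0000). Tangency of A1 to NG means the radius FG is perpendicular to NG, so F = G + (0, -9.8) = (-38.800, -9.8000). Since FD ⟂ DZ (tangency), |FZ| = √(9.8² + 19.5²) = 21.824 regardless of where D sits on A1. So Z lies on both circle(N, 53.07) and circle(F, 21.824); the below-NG intersection is Z = (-42.905, -31.235). D is the foot of the tangent from Z: D = (-48.228, -12.475).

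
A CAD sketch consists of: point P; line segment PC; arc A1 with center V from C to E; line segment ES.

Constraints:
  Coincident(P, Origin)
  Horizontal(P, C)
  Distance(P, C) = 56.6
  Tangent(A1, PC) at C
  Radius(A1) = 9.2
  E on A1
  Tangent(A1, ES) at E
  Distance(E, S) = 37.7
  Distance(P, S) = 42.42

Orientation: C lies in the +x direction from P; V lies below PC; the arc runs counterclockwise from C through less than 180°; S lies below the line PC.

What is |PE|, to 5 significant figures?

49.460

P is at the origin; P and C share the same y with |PC| = 56.6 and C on the +x side, so C = (56.600, 0.0000). The tangent condition forces VC to be normal to PC, so V = C + (0, -9.2) = (56.600, -9.2000). Since VE ⟂ ES (tangency), |VS| = √(9.2² + 37.7²) = 38.806 regardless of where E sits on A1. So S lies on both circle(P, 42.42) and circle(V, 38.806); the below-PC intersection is S = (26.221, -33.346). E is the foot of the tangent from S: E = (49.331, -3.5602).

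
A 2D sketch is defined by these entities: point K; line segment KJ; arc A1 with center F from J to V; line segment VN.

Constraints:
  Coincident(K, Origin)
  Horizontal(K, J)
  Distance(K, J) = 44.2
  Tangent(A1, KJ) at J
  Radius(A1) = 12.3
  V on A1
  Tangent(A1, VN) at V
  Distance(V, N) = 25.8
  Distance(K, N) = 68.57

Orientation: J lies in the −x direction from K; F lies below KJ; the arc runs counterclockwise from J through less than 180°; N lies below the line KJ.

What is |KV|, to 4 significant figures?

57.74

Checks: |FV| = 12.30 ✓; ∠(FV, VN) = 90.00° ✓; |VN| = 25.80 ✓; |KN| = 68.57 ✓.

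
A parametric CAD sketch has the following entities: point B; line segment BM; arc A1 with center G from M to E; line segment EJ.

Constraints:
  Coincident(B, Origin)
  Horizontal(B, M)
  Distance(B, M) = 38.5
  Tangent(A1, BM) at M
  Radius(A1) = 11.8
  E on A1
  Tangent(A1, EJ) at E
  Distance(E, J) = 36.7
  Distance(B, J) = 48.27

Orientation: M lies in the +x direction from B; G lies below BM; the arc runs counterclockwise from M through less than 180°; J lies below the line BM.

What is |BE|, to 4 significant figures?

28.50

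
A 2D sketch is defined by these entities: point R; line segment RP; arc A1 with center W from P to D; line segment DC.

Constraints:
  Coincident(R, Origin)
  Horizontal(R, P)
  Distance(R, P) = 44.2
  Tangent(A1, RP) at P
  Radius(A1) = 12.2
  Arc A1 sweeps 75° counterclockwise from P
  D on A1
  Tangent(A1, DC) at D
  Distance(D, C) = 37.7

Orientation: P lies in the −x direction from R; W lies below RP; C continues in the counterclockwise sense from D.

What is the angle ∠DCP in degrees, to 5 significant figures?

10.356°

On A1, P sits at bearing 90° from W; a 75° counterclockwise sweep puts D at bearing 165°, so D = W + 12.2·(cos 165°, sin 165°) = (-55.984, -9.0424). Tangency of A1 to DC means the radius WD is perpendicular to DC, so DC runs along (−sin 165°, cos 165°); with |DC| = 37.7, C = (-65.742, -45.458). Then cos ∠DCP = CD·CP / (|CD||CP|), giving 10.356°.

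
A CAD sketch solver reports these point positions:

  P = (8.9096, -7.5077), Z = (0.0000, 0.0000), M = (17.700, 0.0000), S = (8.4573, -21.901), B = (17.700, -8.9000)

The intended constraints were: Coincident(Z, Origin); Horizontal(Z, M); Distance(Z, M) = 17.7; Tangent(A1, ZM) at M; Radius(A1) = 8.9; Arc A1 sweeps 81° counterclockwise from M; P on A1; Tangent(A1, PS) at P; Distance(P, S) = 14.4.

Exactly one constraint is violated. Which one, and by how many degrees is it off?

Tangent(A1, PS) at P — off by 7.20°.

Z = (0.00, 0.00) ✓; Z.y = 0.00, M.y = 0.00 ✓; |ZM| = 17.70 ✓; ∠(BM, MZ) = 90.00° ✓; |BM| = 8.900 ✓; bearing(B→P) − bearing(B→M) = 81.00° ✓; |BP| = 8.900 ✓; ∠(BP, PS) = 82.80° ✗; |PS| = 14.40 ✓.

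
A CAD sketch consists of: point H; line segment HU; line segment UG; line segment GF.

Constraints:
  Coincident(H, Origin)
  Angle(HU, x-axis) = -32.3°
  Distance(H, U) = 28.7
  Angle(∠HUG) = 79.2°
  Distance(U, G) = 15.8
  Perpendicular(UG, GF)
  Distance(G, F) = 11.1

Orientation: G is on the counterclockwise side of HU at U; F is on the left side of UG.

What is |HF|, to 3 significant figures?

20.0

H is at the origin; HU runs at -32.3° with length 28.7, so U = 28.7·(cos -32.3°, sin -32.3°) = (24.3, -15.3). ∠HUG = 79.2°, so UG runs at -32.3° + (180° − 79.2°) = 68.5° from the x-axis; with |UG| = 15.8, G = U + 15.8·(cos 68.5°, sin 68.5°) = (30.0, -0.635). The perpendicularity gives GF at right angles to UG; with |GF| = 11.1 on the left of UG, F = G + 11.1·(-0.930, 0.367) = (19.7, 3.43). Then |HF| = |F − H| = 20.0.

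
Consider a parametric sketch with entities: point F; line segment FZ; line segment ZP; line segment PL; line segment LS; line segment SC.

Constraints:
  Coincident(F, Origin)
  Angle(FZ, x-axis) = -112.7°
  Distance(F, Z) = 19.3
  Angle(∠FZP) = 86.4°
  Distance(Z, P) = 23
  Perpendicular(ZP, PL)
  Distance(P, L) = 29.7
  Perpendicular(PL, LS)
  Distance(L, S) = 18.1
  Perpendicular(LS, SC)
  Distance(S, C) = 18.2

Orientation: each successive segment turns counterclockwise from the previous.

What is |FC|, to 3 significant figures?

8.59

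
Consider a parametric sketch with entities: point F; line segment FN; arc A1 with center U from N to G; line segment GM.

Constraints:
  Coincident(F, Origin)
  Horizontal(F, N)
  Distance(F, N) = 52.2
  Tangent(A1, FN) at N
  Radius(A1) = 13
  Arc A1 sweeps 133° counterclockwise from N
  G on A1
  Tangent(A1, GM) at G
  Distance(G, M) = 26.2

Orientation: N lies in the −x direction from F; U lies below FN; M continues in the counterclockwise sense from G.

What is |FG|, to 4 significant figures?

65.47

F is at the origin; FN is horizontal with |FN| = 52.2 and N on the −x side, so N = (-52.20, 0.000). Tangency of A1 to FN means the radius UN is perpendicular to FN, so U = N + (0, -13) = (-52.20, -13.00). On A1, N sits at bearing 90° from U; a 133° counterclockwise sweep puts G at bearing 223°, so G = U + 13.0·(cos 223°, sin 223°) = (-61.71, -21.87). Then |FG| = |G − F| = 65.47.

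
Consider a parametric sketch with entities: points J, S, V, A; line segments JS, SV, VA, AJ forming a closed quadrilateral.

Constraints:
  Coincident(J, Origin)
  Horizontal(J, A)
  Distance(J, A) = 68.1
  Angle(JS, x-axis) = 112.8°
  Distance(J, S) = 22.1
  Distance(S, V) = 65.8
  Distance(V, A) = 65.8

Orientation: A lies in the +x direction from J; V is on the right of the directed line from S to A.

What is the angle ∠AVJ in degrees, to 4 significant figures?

73.83°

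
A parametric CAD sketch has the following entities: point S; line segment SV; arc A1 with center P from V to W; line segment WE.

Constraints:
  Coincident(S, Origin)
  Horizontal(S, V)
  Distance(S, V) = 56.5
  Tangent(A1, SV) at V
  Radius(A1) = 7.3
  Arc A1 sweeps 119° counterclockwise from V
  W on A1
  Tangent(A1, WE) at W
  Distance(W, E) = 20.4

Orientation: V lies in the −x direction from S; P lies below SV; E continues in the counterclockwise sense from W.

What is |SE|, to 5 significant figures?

60.258

S is at the origin; S and V share the same y with |SV| = 56.5 and V on the −x side, so V = (-56.500, 0.0000). Since A1 is tangent to SV there, PV ⟂ SV, so P = V + (0, -7.3) = (-56.500, -7.3000). On A1, V sits at bearing 90° from P; a 119° counterclockwise sweep puts W at bearing 209°, so W = P + 7.3·(cos 209°, sin 209°) = (-62.885, -10.839). Since A1 is tangent to WE there, PW ⟂ WE, so WE runs along (−sin 209°, cos 209°); with |WE| = 20.4, E = (-52.995, -28.681). Then |SE| = |E − S| = 60.258.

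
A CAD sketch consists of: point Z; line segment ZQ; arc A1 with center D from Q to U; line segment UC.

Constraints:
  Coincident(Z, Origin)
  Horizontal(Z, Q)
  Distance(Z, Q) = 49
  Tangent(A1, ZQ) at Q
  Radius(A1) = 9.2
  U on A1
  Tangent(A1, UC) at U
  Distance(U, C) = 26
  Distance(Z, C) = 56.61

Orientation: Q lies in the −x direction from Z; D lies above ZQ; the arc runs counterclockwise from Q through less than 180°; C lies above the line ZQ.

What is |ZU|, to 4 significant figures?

41.24

Checks: Z = (0.00, 0.00) ✓; |DU| = 9.200 ✓; ∠(DU, UC) = 90.00° ✓; |UC| = 26.00 ✓; |ZC| = 56.61 ✓.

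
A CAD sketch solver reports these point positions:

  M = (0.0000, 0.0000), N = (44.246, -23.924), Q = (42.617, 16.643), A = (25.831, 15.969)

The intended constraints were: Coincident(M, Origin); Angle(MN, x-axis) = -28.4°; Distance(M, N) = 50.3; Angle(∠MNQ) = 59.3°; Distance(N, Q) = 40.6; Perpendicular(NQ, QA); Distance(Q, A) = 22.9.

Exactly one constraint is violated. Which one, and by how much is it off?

Distance(Q, A) = 22.9 — off by 6.10.

M = (0.00, 0.00) ✓; MN at -28.40° ✓; |MN| = 50.30 ✓; ∠MNQ = 59.30° ✓; |NQ| = 40.60 ✓; ∠(NQ, QA) = 90.00° ✓; |QA| = 16.80 ✗.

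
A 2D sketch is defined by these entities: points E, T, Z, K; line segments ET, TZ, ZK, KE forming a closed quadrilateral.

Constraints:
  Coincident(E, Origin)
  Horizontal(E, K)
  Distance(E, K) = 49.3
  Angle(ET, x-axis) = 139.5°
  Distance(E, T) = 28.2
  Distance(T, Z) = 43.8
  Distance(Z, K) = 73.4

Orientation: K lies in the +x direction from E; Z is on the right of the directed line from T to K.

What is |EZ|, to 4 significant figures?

32.09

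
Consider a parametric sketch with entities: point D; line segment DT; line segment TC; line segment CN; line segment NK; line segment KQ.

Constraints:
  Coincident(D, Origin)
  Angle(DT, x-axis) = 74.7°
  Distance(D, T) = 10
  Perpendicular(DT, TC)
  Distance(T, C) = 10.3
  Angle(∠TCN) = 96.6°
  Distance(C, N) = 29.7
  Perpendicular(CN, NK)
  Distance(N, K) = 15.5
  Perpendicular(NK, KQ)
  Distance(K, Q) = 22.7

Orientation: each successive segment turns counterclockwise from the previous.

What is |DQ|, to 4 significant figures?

4.475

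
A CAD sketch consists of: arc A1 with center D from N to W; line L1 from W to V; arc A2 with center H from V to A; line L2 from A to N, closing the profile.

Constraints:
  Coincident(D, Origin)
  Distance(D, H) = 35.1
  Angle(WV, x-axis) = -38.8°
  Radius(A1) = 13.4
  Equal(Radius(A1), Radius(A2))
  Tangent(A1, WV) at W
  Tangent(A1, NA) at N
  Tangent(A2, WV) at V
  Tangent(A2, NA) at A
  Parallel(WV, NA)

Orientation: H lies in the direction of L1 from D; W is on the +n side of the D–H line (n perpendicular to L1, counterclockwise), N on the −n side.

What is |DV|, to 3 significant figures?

37.6

The slot axis is L1's direction at -38.8°, so u = (cos -38.8°, sin -38.8°) = (0.779, -0.627) and n = (−sin -38.8°, cos -38.8°) = (0.627, 0.779). D is at the origin and H lies 35.1 along u from D, so H = 35.1·u = (27.4, -22.0). Tangency of A1 to both parallel lines with radius 13.4 puts W and N at D ± 13.4·n: W = (8.40, 10.4), N = (-8.40, -10.4). Equal radii place V and A the same way about H: V = H + 13.4·n = (35.8, -11.6), A = H − 13.4·n = (19.0, -32.4). Then |DV| = |V − D| = 37.6.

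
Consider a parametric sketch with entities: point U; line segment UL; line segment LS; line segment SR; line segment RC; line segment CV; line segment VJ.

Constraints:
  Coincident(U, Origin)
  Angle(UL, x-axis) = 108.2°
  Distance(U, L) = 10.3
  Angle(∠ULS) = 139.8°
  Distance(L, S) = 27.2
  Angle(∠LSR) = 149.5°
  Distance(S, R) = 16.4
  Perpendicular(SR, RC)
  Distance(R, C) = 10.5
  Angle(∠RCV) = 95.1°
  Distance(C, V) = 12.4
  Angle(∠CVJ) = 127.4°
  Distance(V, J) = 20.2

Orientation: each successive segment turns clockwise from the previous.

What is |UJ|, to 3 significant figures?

31.9

U is at the origin; UL runs at 108.2° with length 10.3, so L = (-3.22, 9.78). ∠ULS = 139.8° gives LS at 68.0° from the x-axis; with |LS| = 27.2, S = (6.97, 35.0). ∠LSR = 149.5° gives SR at 37.5° from the x-axis; with |SR| = 16.4, R = (20.0, 45.0). SR ⟂ RC, so RC runs at -52.5°; with |RC| = 10.5, C = (26.4, 36.7). ∠RCV = 95.1° gives CV at -137° from the x-axis; with |CV| = 12.4, V = (17.2, 28.3). ∠CVJ = 127.4° gives VJ at 170° from the x-axis; with |VJ| = 20.2, J = (-2.65, 31.8). Then |UJ| = |J − U| = 31.9.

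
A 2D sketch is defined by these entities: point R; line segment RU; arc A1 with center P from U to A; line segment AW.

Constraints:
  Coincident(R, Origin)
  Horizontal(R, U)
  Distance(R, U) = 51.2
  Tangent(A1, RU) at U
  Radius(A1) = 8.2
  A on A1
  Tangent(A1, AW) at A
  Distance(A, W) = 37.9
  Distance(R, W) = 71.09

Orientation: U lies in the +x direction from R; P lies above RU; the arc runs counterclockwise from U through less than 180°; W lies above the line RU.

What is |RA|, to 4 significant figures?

60.05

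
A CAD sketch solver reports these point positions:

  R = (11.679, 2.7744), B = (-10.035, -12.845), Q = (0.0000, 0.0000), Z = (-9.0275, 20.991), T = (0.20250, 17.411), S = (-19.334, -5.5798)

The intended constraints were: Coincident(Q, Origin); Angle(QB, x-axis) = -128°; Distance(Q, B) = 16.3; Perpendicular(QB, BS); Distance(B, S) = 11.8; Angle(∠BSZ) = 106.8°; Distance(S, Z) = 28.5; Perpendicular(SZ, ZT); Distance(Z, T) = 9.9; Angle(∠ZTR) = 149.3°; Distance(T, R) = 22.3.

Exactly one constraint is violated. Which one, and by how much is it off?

Distance(T, R) = 22.3 — off by 3.70.

Q = (0.00, 0.00) ✓; QB at -128.0° ✓; |QB| = 16.30 ✓; ∠(QB, BS) = 90.00° ✓; |BS| = 11.80 ✓; ∠BSZ = 106.8° ✓; |SZ| = 28.50 ✓; ∠(SZ, ZT) = 90.00° ✓; |ZT| = 9.900 ✓; ∠ZTR = 149.3° ✓; |TR| = 18.60 ✗.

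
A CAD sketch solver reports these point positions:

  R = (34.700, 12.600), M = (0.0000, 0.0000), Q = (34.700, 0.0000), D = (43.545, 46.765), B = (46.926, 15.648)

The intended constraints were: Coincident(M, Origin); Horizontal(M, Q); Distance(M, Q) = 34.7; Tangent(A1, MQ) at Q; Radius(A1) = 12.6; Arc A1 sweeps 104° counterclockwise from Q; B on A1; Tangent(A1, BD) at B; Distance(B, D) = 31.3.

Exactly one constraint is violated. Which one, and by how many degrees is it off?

Tangent(A1, BD) at B — off by 7.80°.

M = (0.00, 0.00) ✓; M.y = 0.00, Q.y = 0.00 ✓; |MQ| = 34.70 ✓; ∠(RQ, QM) = 90.00° ✓; |RQ| = 12.60 ✓; bearing(R→B) − bearing(R→Q) = 104.0° ✓; |RB| = 12.60 ✓; ∠(RB, BD) = 97.80° ✗; |BD| = 31.30 ✓.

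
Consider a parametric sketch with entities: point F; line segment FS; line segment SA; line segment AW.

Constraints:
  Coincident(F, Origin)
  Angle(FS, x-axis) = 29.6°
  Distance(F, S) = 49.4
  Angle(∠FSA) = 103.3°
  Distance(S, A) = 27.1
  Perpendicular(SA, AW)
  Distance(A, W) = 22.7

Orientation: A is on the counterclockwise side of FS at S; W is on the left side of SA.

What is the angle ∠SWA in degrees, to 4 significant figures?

50.05°

F is at the origin; FS runs at 29.6° with length 49.4, so S = 49.4·(cos 29.6°, sin 29.6°) = (42.95, 24.40). ∠FSA = 103.3°, so SA runs at 29.6° + (180° − 103.3°) = 106.3° from the x-axis; with |SA| = 27.1, A = S + 27.1·(cos 106.3°, sin 106.3°) = (35.35, 50.41). The perpendicularity gives AW at right angles to SA; with |AW| = 22.7 on the left of SA, W = A + 22.7·(-0.9598, -0.2807) = (13.56, 44.04). Then cos ∠SWA = WS·WA / (|WS||WA|), giving 50.05°.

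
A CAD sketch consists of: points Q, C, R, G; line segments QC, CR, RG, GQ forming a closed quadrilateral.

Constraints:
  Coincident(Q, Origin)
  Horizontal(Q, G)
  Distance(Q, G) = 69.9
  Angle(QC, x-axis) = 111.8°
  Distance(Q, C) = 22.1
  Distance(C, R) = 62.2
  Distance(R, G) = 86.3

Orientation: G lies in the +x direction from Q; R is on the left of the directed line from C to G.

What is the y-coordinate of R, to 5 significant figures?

73.409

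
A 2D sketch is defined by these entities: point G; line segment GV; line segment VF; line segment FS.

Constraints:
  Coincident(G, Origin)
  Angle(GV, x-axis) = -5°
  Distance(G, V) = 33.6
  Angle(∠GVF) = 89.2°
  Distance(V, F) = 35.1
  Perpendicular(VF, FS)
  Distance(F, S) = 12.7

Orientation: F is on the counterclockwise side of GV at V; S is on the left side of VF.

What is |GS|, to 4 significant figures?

40.45

G is at the origin; GV runs at -5.0° with length 33.6, so V = 33.6·(cos -5.0°, sin -5.0°) = (33.47, -2.928). ∠GVF = 89.2°, so VF runs at -5.0° + (180° − 89.2°) = 85.80° from the x-axis; with |VF| = 35.1, F = V + 35.1·(cos 85.80°, sin 85.80°) = (36.04, 32.08). VF ⟂ FS; with |FS| = 12.7 on the left of VF, S = F + 12.7·(-0.9973, 0.07324) = (23.38, 33.01). Then |GS| = |S − G| = 40.45.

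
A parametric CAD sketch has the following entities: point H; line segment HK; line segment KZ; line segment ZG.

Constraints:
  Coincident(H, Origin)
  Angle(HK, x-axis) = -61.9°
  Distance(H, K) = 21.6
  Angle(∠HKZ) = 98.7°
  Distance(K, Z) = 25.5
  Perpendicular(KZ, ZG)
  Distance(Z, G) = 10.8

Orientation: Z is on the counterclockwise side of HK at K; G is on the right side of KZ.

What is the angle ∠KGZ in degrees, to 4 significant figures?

67.05°

H is at the origin; HK runs at -61.9° with length 21.6, so K = 21.6·(cos -61.9°, sin -61.9°) = (10.17, -19.05). ∠HKZ = 98.7°, so KZ runs at -61.9° + (180° − 98.7°) = 19.40° from the x-axis; with |KZ| = 25.5, Z = K + 25.5·(cos 19.40°, sin 19.40°) = (34.23, -10.58). KZ is perpendicular to ZG; with |ZG| = 10.8 on the right of KZ, G = Z + 10.8·(0.3322, -0.9432) = (37.81, -20.77). Then cos ∠KGZ = GK·GZ / (|GK||GZ|), giving 67.05°.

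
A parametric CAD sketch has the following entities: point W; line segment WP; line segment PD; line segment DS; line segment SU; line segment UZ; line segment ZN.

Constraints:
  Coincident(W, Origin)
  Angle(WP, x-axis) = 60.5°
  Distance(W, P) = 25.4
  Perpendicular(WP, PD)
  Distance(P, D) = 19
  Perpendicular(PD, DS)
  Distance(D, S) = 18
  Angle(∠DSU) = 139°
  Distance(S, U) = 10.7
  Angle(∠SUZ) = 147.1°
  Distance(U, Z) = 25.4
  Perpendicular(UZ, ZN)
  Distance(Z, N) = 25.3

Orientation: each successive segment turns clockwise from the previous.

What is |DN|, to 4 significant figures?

39.44

∠SUZ = 147.1° gives UZ at 166.6° from the x-axis; with |UZ| = 25.4, Z = (-14.61, -0.6008). The perpendicularity gives ZN at right angles to UZ, so ZN runs at 76.60°; with |ZN| = 25.3, N = (-8.751, 24.01). Then |DN| = |N − D| = 39.44.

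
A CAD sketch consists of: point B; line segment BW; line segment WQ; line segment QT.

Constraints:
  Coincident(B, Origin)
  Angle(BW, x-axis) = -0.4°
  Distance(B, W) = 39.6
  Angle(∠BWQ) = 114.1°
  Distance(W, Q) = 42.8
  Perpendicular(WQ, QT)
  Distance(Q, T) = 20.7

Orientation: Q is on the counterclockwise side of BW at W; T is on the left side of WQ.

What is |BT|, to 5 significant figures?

60.960

B is at the origin; BW runs at -0.4° with length 39.6, so W = 39.6·(cos -0.4°, sin -0.4°) = (39.599, -0.27646). ∠BWQ = 114.1°, so WQ runs at -0.4° + (180° − 114.1°) = 65.500° from the x-axis; with |WQ| = 42.8, Q = W + 42.8·(cos 65.500°, sin 65.500°) = (57.348, 38.670). The perpendicularity gives QT at right angles to WQ; with |QT| = 20.7 on the left of WQ, T = Q + 20.7·(-0.90996, 0.41469) = (38.512, 47.254). Then |BT| = |T − B| = 60.960.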